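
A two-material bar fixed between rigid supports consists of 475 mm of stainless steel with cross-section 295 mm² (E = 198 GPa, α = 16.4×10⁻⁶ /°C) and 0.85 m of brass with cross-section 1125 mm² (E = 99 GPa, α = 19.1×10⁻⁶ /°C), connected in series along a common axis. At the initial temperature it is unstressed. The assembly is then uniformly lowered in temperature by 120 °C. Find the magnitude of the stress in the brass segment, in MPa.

σ ≈ 163 MPa (tensile)

If the supports were absent, the total length change would be Σ αᵢΔT Lᵢ = 16.4×10⁻⁶×120×475 + 19.1×10⁻⁶×120×850 = 2.883 mm.
The walls prevent any net length change, so an axial force P (same in every segment) develops. Compatibility: P · Σ Lᵢ/(AᵢEᵢ) = δ_free.
The series flexibility is Σ Lᵢ/(AᵢEᵢ) = 475/(295×198×10³) + 850/(1125×99×10³) = 1.576×10⁻⁵ mm/N.
Hence P = δ_free / Σ(L/AE) = 2.883/1.576×10⁻⁵ = 182.9 kN (tensile).
σ_{brass} = P / A = 182900 / 1125 = 162.6 MPa.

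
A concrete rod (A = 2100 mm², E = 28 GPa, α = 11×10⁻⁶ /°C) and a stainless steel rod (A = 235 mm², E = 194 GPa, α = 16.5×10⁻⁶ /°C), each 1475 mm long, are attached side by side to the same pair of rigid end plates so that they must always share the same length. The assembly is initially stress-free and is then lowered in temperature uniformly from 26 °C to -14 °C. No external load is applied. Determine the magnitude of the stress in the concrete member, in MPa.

σ ≈ 2.69 MPa (compressive)

Both members must finish at the same length. With the larger α, the stainless steel tends to over-contract; the plates restrain it, putting the stainless steel in tension and the concrete in compression. With no external load the two internal forces are equal and opposite, magnitude P.
Setting the final lengths equal and cancelling L: (α₁ − α₂)ΔT = P/(A₁E₁) + P/(A₂E₂).
|α₁ − α₂|·ΔT = 5.5×10⁻⁶ × 40 = 0.00022.
1/(A₁E₁) + 1/(A₂E₂) = 1/(2100×28×10³) + 1/(235×194×10³) = 3.894×10⁻⁸ N⁻¹.
So P = 0.00022 / 3.894×10⁻⁸ = 5.65 kN.
σ_{concrete} = P/A₁ = 5650/2100 = 2.69 MPa, compressive.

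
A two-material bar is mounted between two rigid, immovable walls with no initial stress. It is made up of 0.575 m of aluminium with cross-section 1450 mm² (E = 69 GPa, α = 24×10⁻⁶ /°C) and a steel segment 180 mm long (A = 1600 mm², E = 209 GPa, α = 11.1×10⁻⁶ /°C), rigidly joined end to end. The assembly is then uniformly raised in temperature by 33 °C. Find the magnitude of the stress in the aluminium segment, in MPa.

σ ≈ 57.2 MPa (compressive)

Free thermal expansion of the whole bar: Σ αᵢΔT Lᵢ = 24×10⁻⁶×33×575 + 11.1×10⁻⁶×33×180 = 0.5213 mm.
Since the ends are fixed, an axial force P builds up, equal in every segment, with P · Σ Lᵢ/(AᵢEᵢ) = δ_free.
Σ Lᵢ/(AᵢEᵢ) = 575/(1450×69×10³) + 180/(1600×209×10³) = 6.285×10⁻⁶ mm/N.
Hence P = δ_free / Σ(L/AE) = 0.5213/6.285×10⁻⁶ = 82.94 kN (compressive).
σ_{aluminium} = P / A = 82940 / 1450 = 57.2 MPa.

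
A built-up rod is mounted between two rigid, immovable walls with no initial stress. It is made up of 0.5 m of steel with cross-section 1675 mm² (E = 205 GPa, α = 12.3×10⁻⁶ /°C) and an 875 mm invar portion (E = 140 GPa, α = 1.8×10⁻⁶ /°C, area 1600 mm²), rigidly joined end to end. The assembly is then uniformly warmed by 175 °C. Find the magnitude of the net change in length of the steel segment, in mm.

Free thermal expansion of the whole bar: Σ αᵢΔT Lᵢ = 12.3×10⁻⁶×175×500 + 1.8×10⁻⁶×175×875 = 1.352 mm.
The rigid supports impose zero overall length change; the single axial force P common to all segments must satisfy P Σ Lᵢ/(AᵢEᵢ) = δ_free.
The series flexibility is Σ Lᵢ/(AᵢEᵢ) = 500/(1675×205×10³) + 875/(1600×140×10³) = 5.362×10⁻⁶ mm/N.
P = 1.352 / 5.362×10⁻⁶ = 252100 N = 252.1 kN, compressive.
For the steel segment, free thermal change = 12.3×10⁻⁶×175×500 = 1.076 mm and elastic change from P = 252100×500/(1675×205×10³) = 0.3671 mm; these oppose, so the net change is 0.709 mm (segment lengthens).

|ΔL| ≈ 0.709 mm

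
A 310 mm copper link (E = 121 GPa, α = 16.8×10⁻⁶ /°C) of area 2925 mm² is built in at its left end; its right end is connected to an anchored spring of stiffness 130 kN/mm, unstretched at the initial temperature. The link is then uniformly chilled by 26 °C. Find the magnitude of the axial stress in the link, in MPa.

σ ≈ 5.4 MPa (tensile)

Free thermal contraction: δ_free = αΔT L = 16.8×10⁻⁶ × 26 × 310 = 0.1354 mm.
With a force P in the spring, the elastic change of the link is PL/(AE) and that of the spring is P/k; compatibility requires their sum to equal δ_free.
So P = δ_free / [L/(AE) + 1/k] = 0.1354 / [ 310/(2925×121×10³) + 1/(130×10³) ].
P = 0.1354 / 8.568×10⁻⁶ = 15800 N.
σ = P/A = 15800/2925 = 5.403 MPa.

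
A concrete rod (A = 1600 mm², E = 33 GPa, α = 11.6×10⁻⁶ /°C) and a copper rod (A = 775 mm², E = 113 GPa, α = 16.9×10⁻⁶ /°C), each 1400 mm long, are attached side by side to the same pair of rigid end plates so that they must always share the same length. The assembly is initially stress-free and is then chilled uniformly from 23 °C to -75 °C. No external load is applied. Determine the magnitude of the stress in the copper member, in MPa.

Both members must finish at the same length. With the larger α, the copper tends to over-contract; the plates restrain it, putting the copper in tension and the concrete in compression. With no external load the two internal forces are equal and opposite, magnitude P.
Setting the final lengths equal and cancelling L: (α₁ − α₂)ΔT = P/(A₁E₁) + P/(A₂E₂).
|α₁ − α₂|·ΔT = 5.3×10⁻⁶ × 98 = 0.0005194.
1/(A₁E₁) + 1/(A₂E₂) = 1/(1600×33×10³) + 1/(775×113×10³) = 3.036×10⁻⁸ N⁻¹.
So P = 0.0005194 / 3.036×10⁻⁸ = 17.11 kN.
σ_{copper} = P/A₂ = 17110/775 = 22.08 MPa, tensile.

σ ≈ 22.1 MPa (tensile)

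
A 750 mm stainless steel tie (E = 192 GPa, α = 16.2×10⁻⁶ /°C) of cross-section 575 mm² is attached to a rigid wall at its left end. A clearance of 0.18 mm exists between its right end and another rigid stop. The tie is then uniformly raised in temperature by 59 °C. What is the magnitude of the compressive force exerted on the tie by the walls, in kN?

Unrestrained expansion: δ_free = αΔT L = 16.2×10⁻⁶ × 59 × 750 = 0.7168 mm.
This exceeds the 0.18 mm gap, so the wall pushes back. The portion of expansion that must be recovered elastically is δ_free − gap = 0.7168 − 0.18 = 0.5368 mm.
That suppressed elongation corresponds to σ = E·Δ/L = 192×10³ × 0.5368/750 = 137.4 MPa.
Force on the wall = σA = 137.4 × 575 mm² = 79.02 kN.

P ≈ 79 kN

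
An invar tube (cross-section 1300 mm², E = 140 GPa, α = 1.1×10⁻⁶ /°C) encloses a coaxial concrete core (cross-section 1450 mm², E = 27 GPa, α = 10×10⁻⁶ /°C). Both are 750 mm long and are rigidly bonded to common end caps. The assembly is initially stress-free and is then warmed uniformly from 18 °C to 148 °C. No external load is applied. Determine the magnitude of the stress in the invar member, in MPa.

σ ≈ 28.7 MPa (tensile)

Equilibrium of a rigid end plate with no external load gives equal and opposite internal forces ±P in the two members. Since α_{concrete} > α_{invar}, heating drives the concrete into compression and the invar into tension.
Compatibility of the two members (thermal + elastic change equal): (α₁ − α₂)ΔT = P·[1/(A₁E₁) + 1/(A₂E₂)].
|α₁ − α₂|·ΔT = 8.9×10⁻⁶ × 130 = 0.001157.
1/(A₁E₁) + 1/(A₂E₂) = 1/(1300×140×10³) + 1/(1450×27×10³) = 3.104×10⁻⁸ N⁻¹.
P = 0.001157 / 3.104×10⁻⁸ = 37280 N = 37.28 kN.
σ_{invar} = P/A₁ = 37280/1300 = 28.68 MPa, tensile.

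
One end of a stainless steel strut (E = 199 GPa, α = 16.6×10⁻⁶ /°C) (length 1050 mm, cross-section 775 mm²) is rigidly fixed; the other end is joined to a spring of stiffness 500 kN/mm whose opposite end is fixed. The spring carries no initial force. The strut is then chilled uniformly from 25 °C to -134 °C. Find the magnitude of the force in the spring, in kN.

The unrestrained thermal change is αΔT L = 16.6×10⁻⁶ × 159 × 1050 = 2.771 mm.
Let P be the tensile force in the spring. The strut extends elastically by PL/(AE) and the spring stretches by P/k; together these equal δ_free.
So P = δ_free / [L/(AE) + 1/k] = 2.771 / [ 1050/(775×199×10³) + 1/(500×10³) ].
P = 2.771 / 8.808×10⁻⁶ = 314600 N.

P ≈ 315 kN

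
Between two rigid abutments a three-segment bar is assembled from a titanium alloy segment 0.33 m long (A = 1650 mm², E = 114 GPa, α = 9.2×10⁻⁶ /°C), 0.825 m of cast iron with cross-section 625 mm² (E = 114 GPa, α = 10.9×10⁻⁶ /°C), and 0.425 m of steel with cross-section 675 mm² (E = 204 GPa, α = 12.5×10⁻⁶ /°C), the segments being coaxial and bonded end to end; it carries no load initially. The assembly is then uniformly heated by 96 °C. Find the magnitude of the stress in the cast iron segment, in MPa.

If the supports were absent, the total length change would be Σ αᵢΔT Lᵢ = 9.2×10⁻⁶×96×330 + 10.9×10⁻⁶×96×825 + 12.5×10⁻⁶×96×425 = 1.665 mm.
The rigid supports impose zero overall length change; the single axial force P common to all segments must satisfy P Σ Lᵢ/(AᵢEᵢ) = δ_free.
Σ Lᵢ/(AᵢEᵢ) = 330/(1650×114×10³) + 825/(625×114×10³) + 425/(675×204×10³) = 1.642×10⁻⁵ mm/N.
Hence P = δ_free / Σ(L/AE) = 1.665/1.642×10⁻⁵ = 101.4 kN (compressive).
σ_{cast iron} = P / A = 101400 / 625 = 162.2 MPa.

σ ≈ 162 MPa (compressive)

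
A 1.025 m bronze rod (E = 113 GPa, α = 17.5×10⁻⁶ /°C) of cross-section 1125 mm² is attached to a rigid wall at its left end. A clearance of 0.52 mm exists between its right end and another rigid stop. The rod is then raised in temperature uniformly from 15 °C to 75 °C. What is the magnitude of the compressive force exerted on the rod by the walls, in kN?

Unrestrained expansion: δ_free = αΔT L = 17.5×10⁻⁶ × 60 × 1025 = 1.076 mm.
This exceeds the 0.52 mm gap, so the wall pushes back. The portion of expansion that must be recovered elastically is δ_free − gap = 1.076 − 0.52 = 0.5562 mm.
That suppressed elongation corresponds to σ = E·Δ/L = 113×10³ × 0.5562/1025 = 61.32 MPa.
Force on the wall = σA = 61.32 × 1125 mm² = 68.99 kN.

P ≈ 69 kN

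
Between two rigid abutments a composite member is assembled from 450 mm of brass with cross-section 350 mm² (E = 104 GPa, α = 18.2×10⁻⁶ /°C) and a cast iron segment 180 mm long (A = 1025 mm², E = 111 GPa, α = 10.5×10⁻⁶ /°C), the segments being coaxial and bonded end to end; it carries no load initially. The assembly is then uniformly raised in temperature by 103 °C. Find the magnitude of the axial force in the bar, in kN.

P ≈ 74.5 kN (compressive)

If the supports were absent, the total length change would be Σ αᵢΔT Lᵢ = 18.2×10⁻⁶×103×450 + 10.5×10⁻⁶×103×180 = 1.038 mm.
The rigid supports impose zero overall length change; the single axial force P common to all segments must satisfy P Σ Lᵢ/(AᵢEᵢ) = δ_free.
Σ Lᵢ/(AᵢEᵢ) = 450/(350×104×10³) + 180/(1025×111×10³) = 1.394×10⁻⁵ mm/N.
Hence P = δ_free / Σ(L/AE) = 1.038/1.394×10⁻⁵ = 74.45 kN (compressive).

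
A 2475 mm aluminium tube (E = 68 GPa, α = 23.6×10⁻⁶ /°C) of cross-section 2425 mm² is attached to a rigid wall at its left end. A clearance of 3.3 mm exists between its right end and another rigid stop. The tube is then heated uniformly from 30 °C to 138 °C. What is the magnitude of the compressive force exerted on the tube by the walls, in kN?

P ≈ 200 kN

If the wall were absent the tube would grow by αΔT L = 23.6×10⁻⁶ × 108 × 2475 = 6.308 mm.
This exceeds the 3.3 mm gap, so the wall pushes back. The portion of expansion that must be recovered elastically is δ_free − gap = 6.308 − 3.3 = 3.008 mm.
So σ = E(δ_free − g)/L = 68×10³ × 3.008/2475 = 82.65 MPa.
Force on the wall = σA = 82.65 × 2425 mm² = 200.4 kN.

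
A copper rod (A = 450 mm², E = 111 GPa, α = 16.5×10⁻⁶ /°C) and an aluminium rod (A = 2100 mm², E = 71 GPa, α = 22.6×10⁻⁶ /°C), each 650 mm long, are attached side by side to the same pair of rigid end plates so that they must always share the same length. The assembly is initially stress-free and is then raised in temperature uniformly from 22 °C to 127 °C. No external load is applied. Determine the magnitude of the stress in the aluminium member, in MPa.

Equilibrium of a rigid end plate with no external load gives equal and opposite internal forces ±P in the two members. Since α_{aluminium} > α_{copper}, heating drives the aluminium into compression and the copper into tension.
Equating the net (thermal + elastic) strains gives |α₁ − α₂|·ΔT = P·[1/(A₁E₁) + 1/(A₂E₂)].
|α₁ − α₂|·ΔT = 6.1×10⁻⁶ × 105 = 0.0006405.
1/(A₁E₁) + 1/(A₂E₂) = 1/(450×111×10³) + 1/(2100×71×10³) = 2.673×10⁻⁸ N⁻¹.
So P = 0.0006405 / 2.673×10⁻⁸ = 23.96 kN.
σ_{aluminium} = P/A₂ = 23960/2100 = 11.41 MPa, compressive.

σ ≈ 11.4 MPa (compressive)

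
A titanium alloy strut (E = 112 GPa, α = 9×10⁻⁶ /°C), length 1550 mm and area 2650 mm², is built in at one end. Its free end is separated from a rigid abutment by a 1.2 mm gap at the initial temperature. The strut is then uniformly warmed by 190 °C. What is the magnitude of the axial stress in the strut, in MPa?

Free thermal elongation = αΔT L = 9×10⁻⁶ × 190 × 1550 = 2.651 mm.
After closing the 1.2 mm clearance, 2.651 − 1.2 = 1.451 mm of expansion remains to be suppressed by the wall.
Compatibility: PL/(AE) = 1.451 mm, so σ = P/A = E × (1.451/1550) = 104.8 MPa.

σ ≈ 105 MPa (compressive)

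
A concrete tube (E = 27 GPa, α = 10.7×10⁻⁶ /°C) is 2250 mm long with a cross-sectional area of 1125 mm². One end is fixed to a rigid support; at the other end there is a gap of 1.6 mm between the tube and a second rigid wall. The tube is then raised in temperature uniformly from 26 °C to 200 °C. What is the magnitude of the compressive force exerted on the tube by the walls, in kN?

If the wall were absent the tube would grow by αΔT L = 10.7×10⁻⁶ × 174 × 2250 = 4.189 mm.
After closing the 1.6 mm clearance, 4.189 − 1.6 = 2.589 mm of expansion remains to be suppressed by the wall.
That suppressed elongation corresponds to σ = E·Δ/L = 27×10³ × 2.589/2250 = 31.07 MPa.
Force on the wall = σA = 31.07 × 1125 mm² = 34.95 kN.

P ≈ 35 kN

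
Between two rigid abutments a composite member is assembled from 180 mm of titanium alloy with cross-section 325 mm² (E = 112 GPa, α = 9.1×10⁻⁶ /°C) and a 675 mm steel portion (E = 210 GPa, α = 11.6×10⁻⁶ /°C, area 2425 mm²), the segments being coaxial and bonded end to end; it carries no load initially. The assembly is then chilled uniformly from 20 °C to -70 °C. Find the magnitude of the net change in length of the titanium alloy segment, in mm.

|ΔL| ≈ 0.525 mm

If the supports were absent, the total length change would be Σ αᵢΔT Lᵢ = 9.1×10⁻⁶×90×180 + 11.6×10⁻⁶×90×675 = 0.8521 mm.
Since the ends are fixed, an axial force P builds up, equal in every segment, with P · Σ Lᵢ/(AᵢEᵢ) = δ_free.
The series flexibility is Σ Lᵢ/(AᵢEᵢ) = 180/(325×112×10³) + 675/(2425×210×10³) = 6.271×10⁻⁶ mm/N.
Hence P = δ_free / Σ(L/AE) = 0.8521/6.271×10⁻⁶ = 135.9 kN (tensile).
For the titanium alloy segment, free thermal change = 9.1×10⁻⁶×90×180 = 0.1474 mm and elastic change from P = 135900×180/(325×112×10³) = 0.672 mm; these oppose, so the net change is 0.525 mm (segment lengthens).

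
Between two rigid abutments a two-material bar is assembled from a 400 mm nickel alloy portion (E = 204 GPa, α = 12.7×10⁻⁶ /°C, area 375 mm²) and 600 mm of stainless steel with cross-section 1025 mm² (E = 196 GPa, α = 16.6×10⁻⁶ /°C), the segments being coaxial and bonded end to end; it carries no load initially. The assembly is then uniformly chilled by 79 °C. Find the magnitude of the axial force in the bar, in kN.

With the walls removed the bar would change length by δ_free = Σ αᵢΔT Lᵢ = 12.7×10⁻⁶×79×400 + 16.6×10⁻⁶×79×600 = 1.188 mm.
The walls prevent any net length change, so an axial force P (same in every segment) develops. Compatibility: P · Σ Lᵢ/(AᵢEᵢ) = δ_free.
The series flexibility is Σ Lᵢ/(AᵢEᵢ) = 400/(375×204×10³) + 600/(1025×196×10³) = 8.215×10⁻⁶ mm/N.
So P = 1.188 / 8.215×10⁻⁶ = 144.6 kN, tensile.

P ≈ 145 kN (tensile)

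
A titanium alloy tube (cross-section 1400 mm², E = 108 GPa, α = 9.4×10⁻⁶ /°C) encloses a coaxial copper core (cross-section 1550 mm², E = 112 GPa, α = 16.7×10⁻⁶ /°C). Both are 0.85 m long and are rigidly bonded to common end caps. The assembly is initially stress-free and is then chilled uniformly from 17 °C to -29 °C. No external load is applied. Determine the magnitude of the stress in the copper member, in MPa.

σ ≈ 17.5 MPa (tensile)

Equilibrium of a rigid end plate with no external load gives equal and opposite internal forces ±P in the two members. Since α_{copper} > α_{titanium alloy}, cooling drives the copper into tension and the titanium alloy into compression.
Setting the final lengths equal and cancelling L: (α₁ − α₂)ΔT = P/(A₁E₁) + P/(A₂E₂).
|α₁ − α₂|·ΔT = 7.3×10⁻⁶ × 46 = 0.0003358.
1/(A₁E₁) + 1/(A₂E₂) = 1/(1400×108×10³) + 1/(1550×112×10³) = 1.237×10⁻⁸ N⁻¹.
P = 0.0003358 / 1.237×10⁻⁸ = 27140 N = 27.14 kN.
σ_{copper} = P/A₂ = 27140/1550 = 17.51 MPa, tensile.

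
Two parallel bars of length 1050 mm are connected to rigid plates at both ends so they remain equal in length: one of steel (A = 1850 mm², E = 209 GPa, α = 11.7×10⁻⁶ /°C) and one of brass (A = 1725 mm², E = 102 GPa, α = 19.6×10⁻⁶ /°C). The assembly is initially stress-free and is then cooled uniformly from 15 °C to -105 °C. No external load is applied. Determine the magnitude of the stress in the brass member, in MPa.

Equilibrium of a rigid end plate with no external load gives equal and opposite internal forces ±P in the two members. Since α_{brass} > α_{steel}, cooling drives the brass into tension and the steel into compression.
Compatibility of the two members (thermal + elastic change equal): (α₁ − α₂)ΔT = P·[1/(A₁E₁) + 1/(A₂E₂)].
|α₁ − α₂|·ΔT = 7.9×10⁻⁶ × 120 = 0.000948.
1/(A₁E₁) + 1/(A₂E₂) = 1/(1850×209×10³) + 1/(1725×102×10³) = 8.27×10⁻⁹ N⁻¹.
P = 0.000948 / 8.27×10⁻⁹ = 114600 N = 114.6 kN.
σ_{brass} = P/A₂ = 114600/1725 = 66.45 MPa, tensile.

σ ≈ 66.5 MPa (tensile)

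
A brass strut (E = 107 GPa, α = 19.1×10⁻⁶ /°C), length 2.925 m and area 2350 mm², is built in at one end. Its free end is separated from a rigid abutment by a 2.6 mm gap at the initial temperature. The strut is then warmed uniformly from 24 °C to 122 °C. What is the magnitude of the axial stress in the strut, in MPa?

Unrestrained expansion: δ_free = αΔT L = 19.1×10⁻⁶ × 98 × 2925 = 5.475 mm.
The gap closes (δ_free > 2.6 mm) and the wall then resists a further 5.475 − 2.6 = 2.875 mm of expansion.
Compatibility: PL/(AE) = 2.875 mm, so σ = P/A = E × (2.875/2925) = 105.2 MPa.

σ ≈ 105 MPa (compressive)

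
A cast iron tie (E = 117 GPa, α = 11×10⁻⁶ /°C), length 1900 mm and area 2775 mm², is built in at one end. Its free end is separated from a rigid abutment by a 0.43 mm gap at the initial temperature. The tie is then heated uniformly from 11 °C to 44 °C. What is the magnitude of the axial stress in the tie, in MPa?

σ ≈ 16 MPa (compressive)

Unrestrained expansion: δ_free = αΔT L = 11×10⁻⁶ × 33 × 1900 = 0.6897 mm.
This exceeds the 0.43 mm gap, so the wall pushes back. The portion of expansion that must be recovered elastically is δ_free − gap = 0.6897 − 0.43 = 0.2597 mm.
So σ = E(δ_free − g)/L = 117×10³ × 0.2597/1900 = 15.99 MPa.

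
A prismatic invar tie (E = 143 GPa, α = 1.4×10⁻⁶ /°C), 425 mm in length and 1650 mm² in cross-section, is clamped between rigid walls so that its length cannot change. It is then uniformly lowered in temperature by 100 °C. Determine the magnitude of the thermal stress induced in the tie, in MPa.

With length fixed, the mechanical strain must cancel the thermal strain αΔT = 1.4×10⁻⁶ × 100 = 140×10⁻⁶.
Hence σ = E·αΔT = 143×10³ × 140×10⁻⁶ = 20.02 MPa, tensile.

σ ≈ 20 MPa (tensile)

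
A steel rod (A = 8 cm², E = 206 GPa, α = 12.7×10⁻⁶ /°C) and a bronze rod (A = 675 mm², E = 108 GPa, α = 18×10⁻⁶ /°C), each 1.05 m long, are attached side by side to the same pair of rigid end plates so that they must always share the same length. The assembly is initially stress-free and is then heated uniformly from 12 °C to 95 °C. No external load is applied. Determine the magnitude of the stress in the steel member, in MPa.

σ ≈ 27.8 MPa (tensile)

The bronze has the larger α, so on heating it would change length more than the steel if both were free. The rigid plates force a common final length, so the bronze is put into compression and the steel into tension, with equal and opposite forces P (no external load).
Equating the net (thermal + elastic) strains gives |α₁ − α₂|·ΔT = P·[1/(A₁E₁) + 1/(A₂E₂)].
|α₁ − α₂|·ΔT = 5.3×10⁻⁶ × 83 = 0.0004399.
1/(A₁E₁) + 1/(A₂E₂) = 1/(800×206×10³) + 1/(675×108×10³) = 1.979×10⁻⁸ N⁻¹.
So P = 0.0004399 / 1.979×10⁻⁸ = 22.23 kN.
σ_{steel} = P/A₁ = 22230/800 = 27.79 MPa, tensile.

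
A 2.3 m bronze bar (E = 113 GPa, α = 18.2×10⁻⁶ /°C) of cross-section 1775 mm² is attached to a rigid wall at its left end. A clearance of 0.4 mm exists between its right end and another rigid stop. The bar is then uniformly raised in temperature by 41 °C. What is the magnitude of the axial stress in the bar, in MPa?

Free thermal elongation = αΔT L = 18.2×10⁻⁶ × 41 × 2300 = 1.716 mm.
After closing the 0.4 mm clearance, 1.716 − 0.4 = 1.316 mm of expansion remains to be suppressed by the wall.
That suppressed elongation corresponds to σ = E·Δ/L = 113×10³ × 1.316/2300 = 64.67 MPa.

σ ≈ 64.7 MPa (compressive)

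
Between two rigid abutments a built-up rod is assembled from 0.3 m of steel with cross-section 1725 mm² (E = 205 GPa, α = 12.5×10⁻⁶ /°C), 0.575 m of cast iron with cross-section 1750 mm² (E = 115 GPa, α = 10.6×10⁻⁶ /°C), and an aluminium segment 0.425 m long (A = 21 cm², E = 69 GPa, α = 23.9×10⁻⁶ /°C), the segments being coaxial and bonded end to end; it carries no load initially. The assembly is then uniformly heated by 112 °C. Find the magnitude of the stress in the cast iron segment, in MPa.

Free thermal expansion of the whole bar: Σ αᵢΔT Lᵢ = 12.5×10⁻⁶×112×300 + 10.6×10⁻⁶×112×575 + 23.9×10⁻⁶×112×425 = 2.24 mm.
Since the ends are fixed, an axial force P builds up, equal in every segment, with P · Σ Lᵢ/(AᵢEᵢ) = δ_free.
The series flexibility is Σ Lᵢ/(AᵢEᵢ) = 300/(1725×205×10³) + 575/(1750×115×10³) + 425/(2100×69×10³) = 6.639×10⁻⁶ mm/N.
P = 2.24 / 6.639×10⁻⁶ = 337500 N = 337.5 kN, compressive.
σ_{cast iron} = P / A = 337500 / 1750 = 192.8 MPa.

σ ≈ 193 MPa (compressive)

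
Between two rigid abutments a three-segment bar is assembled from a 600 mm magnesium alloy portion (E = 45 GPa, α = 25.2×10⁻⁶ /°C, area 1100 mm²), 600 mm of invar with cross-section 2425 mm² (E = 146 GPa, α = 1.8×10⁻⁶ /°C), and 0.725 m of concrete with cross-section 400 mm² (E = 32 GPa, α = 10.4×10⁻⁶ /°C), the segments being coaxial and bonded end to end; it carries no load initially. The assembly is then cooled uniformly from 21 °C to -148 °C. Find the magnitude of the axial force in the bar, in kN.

P ≈ 56.9 kN (tensile)

Free thermal contraction of the whole bar: Σ αᵢΔT Lᵢ = 25.2×10⁻⁶×169×600 + 1.8×10⁻⁶×169×600 + 10.4×10⁻⁶×169×725 = 4.012 mm.
The rigid supports impose zero overall length change; the single axial force P common to all segments must satisfy P Σ Lᵢ/(AᵢEᵢ) = δ_free.
Σ Lᵢ/(AᵢEᵢ) = 600/(1100×45×10³) + 600/(2425×146×10³) + 725/(400×32×10³) = 7.046×10⁻⁵ mm/N.
P = 4.012 / 7.046×10⁻⁵ = 56940 N = 56.94 kN, tensile.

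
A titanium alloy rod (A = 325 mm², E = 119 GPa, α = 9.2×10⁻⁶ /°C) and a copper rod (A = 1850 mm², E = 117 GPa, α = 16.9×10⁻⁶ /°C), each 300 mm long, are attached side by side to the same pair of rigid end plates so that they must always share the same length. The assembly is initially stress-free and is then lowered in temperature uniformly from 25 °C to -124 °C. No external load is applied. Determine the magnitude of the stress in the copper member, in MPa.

σ ≈ 20.3 MPa (tensile)

Equilibrium of a rigid end plate with no external load gives equal and opposite internal forces ±P in the two members. Since α_{copper} > α_{titanium alloy}, cooling drives the copper into tension and the titanium alloy into compression.
Compatibility of the two members (thermal + elastic change equal): (α₁ − α₂)ΔT = P·[1/(A₁E₁) + 1/(A₂E₂)].
|α₁ − α₂|·ΔT = 7.7×10⁻⁶ × 149 = 0.001147.
1/(A₁E₁) + 1/(A₂E₂) = 1/(325×119×10³) + 1/(1850×117×10³) = 3.048×10⁻⁸ N⁻¹.
So P = 0.001147 / 3.048×10⁻⁸ = 37.65 kN.
σ_{copper} = P/A₂ = 37650/1850 = 20.35 MPa, tensile.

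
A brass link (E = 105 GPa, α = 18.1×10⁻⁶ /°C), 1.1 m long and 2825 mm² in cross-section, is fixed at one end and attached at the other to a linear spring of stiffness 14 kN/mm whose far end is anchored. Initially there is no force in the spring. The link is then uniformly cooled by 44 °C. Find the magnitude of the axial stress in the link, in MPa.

σ ≈ 4.13 MPa (tensile)

The unrestrained thermal change is αΔT L = 18.1×10⁻⁶ × 44 × 1100 = 0.876 mm.
Let P be the tensile force in the spring. The link extends elastically by PL/(AE) and the spring stretches by P/k; together these equal δ_free.
P [ L/(AE) + 1/k ] = δ_free → P [ 1100/(2825×105×10³) + 1/(14×10³) ] = 0.876.
P = 0.876 / 7.514×10⁻⁵ = 11660 N.
σ = P/A = 11660/2825 = 4.127 MPa.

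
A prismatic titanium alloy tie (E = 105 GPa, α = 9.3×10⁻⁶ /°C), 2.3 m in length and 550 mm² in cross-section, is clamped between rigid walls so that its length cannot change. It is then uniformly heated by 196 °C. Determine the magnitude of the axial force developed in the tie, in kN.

Full restraint means ε = 0, so the stress is σ = EαΔT = 105×10³ × 9.3×10⁻⁶ × 196 = 191.4 MPa.
Axial force P = σA = 191.4 × 550 = 105300 N = 105.3 kN, compressive.

P ≈ 105 kN (compressive)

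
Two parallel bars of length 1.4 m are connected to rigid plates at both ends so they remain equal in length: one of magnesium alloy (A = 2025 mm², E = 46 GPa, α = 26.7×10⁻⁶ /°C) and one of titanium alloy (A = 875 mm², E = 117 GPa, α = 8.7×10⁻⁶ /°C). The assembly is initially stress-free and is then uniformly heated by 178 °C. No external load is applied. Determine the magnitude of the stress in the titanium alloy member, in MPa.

The magnesium alloy has the larger α, so on heating it would change length more than the titanium alloy if both were free. The rigid plates force a common final length, so the magnesium alloy is put into compression and the titanium alloy into tension, with equal and opposite forces P (no external load).
Setting the final lengths equal and cancelling L: (α₁ − α₂)ΔT = P/(A₁E₁) + P/(A₂E₂).
|α₁ − α₂|·ΔT = 18×10⁻⁶ × 178 = 0.003204.
1/(A₁E₁) + 1/(A₂E₂) = 1/(2025×46×10³) + 1/(875×117×10³) = 2.05×10⁻⁸ N⁻¹.
So P = 0.003204 / 2.05×10⁻⁸ = 156.3 kN.
σ_{titanium alloy} = P/A₂ = 156300/875 = 178.6 MPa, tensile.

σ ≈ 179 MPa (tensile)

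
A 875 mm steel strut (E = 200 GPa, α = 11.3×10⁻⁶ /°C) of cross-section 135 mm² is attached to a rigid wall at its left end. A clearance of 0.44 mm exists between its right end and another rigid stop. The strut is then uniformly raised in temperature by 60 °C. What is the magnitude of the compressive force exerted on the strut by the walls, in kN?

P ≈ 4.73 kN

Free thermal elongation = αΔT L = 11.3×10⁻⁶ × 60 × 875 = 0.5933 mm.
The gap closes (δ_free > 0.44 mm) and the wall then resists a further 0.5933 − 0.44 = 0.1533 mm of expansion.
Compatibility: PL/(AE) = 0.1533 mm, so σ = P/A = E × (0.1533/875) = 35.03 MPa.
P = σA = 35.03 × 135 = 4.729 kN.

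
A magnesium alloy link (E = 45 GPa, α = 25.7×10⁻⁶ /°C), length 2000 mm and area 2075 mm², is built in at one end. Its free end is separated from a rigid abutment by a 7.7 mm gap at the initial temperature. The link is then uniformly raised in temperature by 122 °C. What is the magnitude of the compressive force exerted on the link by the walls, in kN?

P ≈ 0 kN

If the wall were absent the link would grow by αΔT L = 25.7×10⁻⁶ × 122 × 2000 = 6.271 mm.
Since δ_free = 6.27 mm is less than the 7.7 mm gap, the link never touches the wall. No axial force develops.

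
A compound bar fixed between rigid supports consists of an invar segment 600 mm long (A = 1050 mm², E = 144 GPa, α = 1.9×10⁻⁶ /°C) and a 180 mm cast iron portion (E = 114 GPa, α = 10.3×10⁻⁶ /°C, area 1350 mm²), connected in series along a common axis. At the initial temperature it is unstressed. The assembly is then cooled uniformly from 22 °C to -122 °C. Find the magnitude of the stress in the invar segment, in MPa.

σ ≈ 79.9 MPa (tensile)

With the walls removed the bar would change length by δ_free = Σ αᵢΔT Lᵢ = 1.9×10⁻⁶×144×600 + 10.3×10⁻⁶×144×180 = 0.4311 mm.
The walls prevent any net length change, so an axial force P (same in every segment) develops. Compatibility: P · Σ Lᵢ/(AᵢEᵢ) = δ_free.
The series flexibility is Σ Lᵢ/(AᵢEᵢ) = 600/(1050×144×10³) + 180/(1350×114×10³) = 5.138×10⁻⁶ mm/N.
Hence P = δ_free / Σ(L/AE) = 0.4311/5.138×10⁻⁶ = 83.91 kN (tensile).
σ_{invar} = P / A = 83910 / 1050 = 79.92 MPa.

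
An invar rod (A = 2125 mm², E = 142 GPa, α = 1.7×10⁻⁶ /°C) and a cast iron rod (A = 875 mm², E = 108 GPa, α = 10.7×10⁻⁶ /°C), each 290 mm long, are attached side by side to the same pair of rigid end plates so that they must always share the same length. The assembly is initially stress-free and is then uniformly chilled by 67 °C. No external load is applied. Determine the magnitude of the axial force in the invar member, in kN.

P ≈ 43.4 kN (compressive in the invar)

The cast iron has the larger α, so on cooling it would change length more than the invar if both were free. The rigid plates force a common final length, so the cast iron is put into tension and the invar into compression, with equal and opposite forces P (no external load).
Setting the final lengths equal and cancelling L: (α₁ − α₂)ΔT = P/(A₁E₁) + P/(A₂E₂).
|α₁ − α₂|·ΔT = 9×10⁻⁶ × 67 = 0.000603.
1/(A₁E₁) + 1/(A₂E₂) = 1/(2125×142×10³) + 1/(875×108×10³) = 1.39×10⁻⁸ N⁻¹.
So P = 0.000603 / 1.39×10⁻⁸ = 43.39 kN.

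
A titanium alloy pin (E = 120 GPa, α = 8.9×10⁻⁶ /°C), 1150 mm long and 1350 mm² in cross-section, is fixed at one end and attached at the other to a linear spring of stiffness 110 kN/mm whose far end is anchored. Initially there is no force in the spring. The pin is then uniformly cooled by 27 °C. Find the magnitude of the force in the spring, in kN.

If the spring were absent the pin would shorten by αΔT L = 8.9×10⁻⁶ × 27 × 1150 = 0.2763 mm.
With a force P in the spring, the elastic change of the pin is PL/(AE) and that of the spring is P/k; compatibility requires their sum to equal δ_free.
P [ L/(AE) + 1/k ] = δ_free → P [ 1150/(1350×120×10³) + 1/(110×10³) ] = 0.2763.
P = 0.2763 / 1.619×10⁻⁵ = 17070 N.

P ≈ 17.1 kN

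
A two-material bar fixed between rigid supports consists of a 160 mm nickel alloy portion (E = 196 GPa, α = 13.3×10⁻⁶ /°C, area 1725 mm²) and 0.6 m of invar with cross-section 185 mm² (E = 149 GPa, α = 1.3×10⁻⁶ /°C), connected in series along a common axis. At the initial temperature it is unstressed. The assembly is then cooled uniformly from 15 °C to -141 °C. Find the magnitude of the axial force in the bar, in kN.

P ≈ 20.4 kN (tensile)

With the walls removed the bar would change length by δ_free = Σ αᵢΔT Lᵢ = 13.3×10⁻⁶×156×160 + 1.3×10⁻⁶×156×600 = 0.4536 mm.
The walls prevent any net length change, so an axial force P (same in every segment) develops. Compatibility: P · Σ Lᵢ/(AᵢEᵢ) = δ_free.
Σ Lᵢ/(AᵢEᵢ) = 160/(1725×196×10³) + 600/(185×149×10³) = 2.224×10⁻⁵ mm/N.
P = 0.4536 / 2.224×10⁻⁵ = 20400 N = 20.4 kN, tensile.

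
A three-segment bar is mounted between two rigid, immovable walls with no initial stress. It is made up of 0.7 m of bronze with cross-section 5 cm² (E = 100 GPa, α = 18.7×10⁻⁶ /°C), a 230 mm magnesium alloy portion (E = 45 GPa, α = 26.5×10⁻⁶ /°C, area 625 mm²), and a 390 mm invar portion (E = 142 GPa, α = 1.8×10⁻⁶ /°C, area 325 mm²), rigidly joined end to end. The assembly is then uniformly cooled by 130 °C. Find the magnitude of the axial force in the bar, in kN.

P ≈ 84.4 kN (tensile)

If the supports were absent, the total length change would be Σ αᵢΔT Lᵢ = 18.7×10⁻⁶×130×700 + 26.5×10⁻⁶×130×230 + 1.8×10⁻⁶×130×390 = 2.585 mm.
The rigid supports impose zero overall length change; the single axial force P common to all segments must satisfy P Σ Lᵢ/(AᵢEᵢ) = δ_free.
Σ Lᵢ/(AᵢEᵢ) = 700/(500×100×10³) + 230/(625×45×10³) + 390/(325×142×10³) = 3.063×10⁻⁵ mm/N.
So P = 2.585 / 3.063×10⁻⁵ = 84.41 kN, tensile.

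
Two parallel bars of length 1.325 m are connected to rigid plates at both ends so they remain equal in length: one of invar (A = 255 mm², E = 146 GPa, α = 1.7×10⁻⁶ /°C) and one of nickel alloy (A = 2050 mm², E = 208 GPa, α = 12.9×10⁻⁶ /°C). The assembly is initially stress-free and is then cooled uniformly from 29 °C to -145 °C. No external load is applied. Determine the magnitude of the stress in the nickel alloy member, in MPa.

σ ≈ 32.6 MPa (tensile)

The nickel alloy has the larger α, so on cooling it would change length more than the invar if both were free. The rigid plates force a common final length, so the nickel alloy is put into tension and the invar into compression, with equal and opposite forces P (no external load).
Compatibility of the two members (thermal + elastic change equal): (α₁ − α₂)ΔT = P·[1/(A₁E₁) + 1/(A₂E₂)].
|α₁ − α₂|·ΔT = 11.2×10⁻⁶ × 174 = 0.001949.
1/(A₁E₁) + 1/(A₂E₂) = 1/(255×146×10³) + 1/(2050×208×10³) = 2.921×10⁻⁸ N⁻¹.
P = 0.001949 / 2.921×10⁻⁸ = 66730 N = 66.73 kN.
σ_{nickel alloy} = P/A₂ = 66730/2050 = 32.55 MPa, tensile.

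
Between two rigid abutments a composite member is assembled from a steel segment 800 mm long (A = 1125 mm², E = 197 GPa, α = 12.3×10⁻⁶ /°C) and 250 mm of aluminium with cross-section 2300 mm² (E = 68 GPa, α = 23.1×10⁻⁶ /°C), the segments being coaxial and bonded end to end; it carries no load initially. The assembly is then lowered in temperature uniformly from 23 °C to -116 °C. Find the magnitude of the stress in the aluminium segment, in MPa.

σ ≈ 181 MPa (tensile)

If the supports were absent, the total length change would be Σ αᵢΔT Lᵢ = 12.3×10⁻⁶×139×800 + 23.1×10⁻⁶×139×250 = 2.17 mm.
Since the ends are fixed, an axial force P builds up, equal in every segment, with P · Σ Lᵢ/(AᵢEᵢ) = δ_free.
Σ Lᵢ/(AᵢEᵢ) = 800/(1125×197×10³) + 250/(2300×68×10³) = 5.208×10⁻⁶ mm/N.
So P = 2.17 / 5.208×10⁻⁶ = 416.7 kN, tensile.
σ_{aluminium} = P / A = 416700 / 2300 = 181.2 MPa.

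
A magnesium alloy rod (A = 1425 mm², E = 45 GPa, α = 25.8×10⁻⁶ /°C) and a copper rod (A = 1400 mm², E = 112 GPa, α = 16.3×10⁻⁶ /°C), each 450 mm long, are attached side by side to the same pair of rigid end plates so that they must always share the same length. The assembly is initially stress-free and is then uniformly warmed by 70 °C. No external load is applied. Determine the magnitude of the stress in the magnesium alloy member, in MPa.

σ ≈ 21.2 MPa (compressive)

Both members must finish at the same length. With the larger α, the magnesium alloy tends to over-expand; the plates restrain it, putting the magnesium alloy in compression and the copper in tension. With no external load the two internal forces are equal and opposite, magnitude P.
Compatibility of the two members (thermal + elastic change equal): (α₁ − α₂)ΔT = P·[1/(A₁E₁) + 1/(A₂E₂)].
|α₁ − α₂|·ΔT = 9.5×10⁻⁶ × 70 = 0.000665.
1/(A₁E₁) + 1/(A₂E₂) = 1/(1425×45×10³) + 1/(1400×112×10³) = 2.197×10⁻⁸ N⁻¹.
P = 0.000665 / 2.197×10⁻⁸ = 30270 N = 30.27 kN.
σ_{magnesium alloy} = P/A₁ = 30270/1425 = 21.24 MPa, compressive.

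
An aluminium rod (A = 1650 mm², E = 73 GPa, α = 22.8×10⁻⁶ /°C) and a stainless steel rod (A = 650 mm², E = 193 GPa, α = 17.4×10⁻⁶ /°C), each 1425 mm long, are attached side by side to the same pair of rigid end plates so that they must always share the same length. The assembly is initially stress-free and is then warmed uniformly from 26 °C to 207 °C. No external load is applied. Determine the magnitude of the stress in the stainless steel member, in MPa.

Both members must finish at the same length. With the larger α, the aluminium tends to over-expand; the plates restrain it, putting the aluminium in compression and the stainless steel in tension. With no external load the two internal forces are equal and opposite, magnitude P.
Setting the final lengths equal and cancelling L: (α₁ − α₂)ΔT = P/(A₁E₁) + P/(A₂E₂).
|α₁ − α₂|·ΔT = 5.4×10⁻⁶ × 181 = 0.0009774.
1/(A₁E₁) + 1/(A₂E₂) = 1/(1650×73×10³) + 1/(650×193×10³) = 1.627×10⁻⁸ N⁻¹.
So P = 0.0009774 / 1.627×10⁻⁸ = 60.06 kN.
σ_{stainless steel} = P/A₂ = 60060/650 = 92.4 MPa, tensile.

σ ≈ 92.4 MPa (tensile)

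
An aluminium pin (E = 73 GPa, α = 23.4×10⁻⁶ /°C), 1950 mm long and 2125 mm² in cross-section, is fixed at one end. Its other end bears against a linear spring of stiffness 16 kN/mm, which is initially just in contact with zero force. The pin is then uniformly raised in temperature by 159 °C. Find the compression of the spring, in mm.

δ ≈ 6.04 mm

If the spring were absent the pin would lengthen by αΔT L = 23.4×10⁻⁶ × 159 × 1950 = 7.255 mm.
With a force P in the spring, the elastic change of the pin is PL/(AE) and that of the spring is P/k; compatibility requires their sum to equal δ_free.
P [ L/(AE) + 1/k ] = δ_free → P [ 1950/(2125×73×10³) + 1/(16×10³) ] = 7.255.
P = 7.255 / 7.507×10⁻⁵ = 96640 N.
Spring compression = P/k = 96640/(16×10³) = 6.04 mm.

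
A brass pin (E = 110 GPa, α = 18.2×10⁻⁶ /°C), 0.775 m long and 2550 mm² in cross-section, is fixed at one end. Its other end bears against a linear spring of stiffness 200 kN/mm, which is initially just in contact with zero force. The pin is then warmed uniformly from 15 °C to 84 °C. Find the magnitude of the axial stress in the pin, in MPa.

σ ≈ 49.2 MPa (compressive)

The unrestrained thermal change is αΔT L = 18.2×10⁻⁶ × 69 × 775 = 0.9732 mm.
Let P be the compressive force at the spring. The pin shortens elastically by PL/(AE) and the spring compresses by P/k; together these equal δ_free.
P [ L/(AE) + 1/k ] = δ_free → P [ 775/(2550×110×10³) + 1/(200×10³) ] = 0.9732.
P = 0.9732 / 7.763×10⁻⁶ = 125400 N.
σ = P/A = 125400/2550 = 49.17 MPa.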